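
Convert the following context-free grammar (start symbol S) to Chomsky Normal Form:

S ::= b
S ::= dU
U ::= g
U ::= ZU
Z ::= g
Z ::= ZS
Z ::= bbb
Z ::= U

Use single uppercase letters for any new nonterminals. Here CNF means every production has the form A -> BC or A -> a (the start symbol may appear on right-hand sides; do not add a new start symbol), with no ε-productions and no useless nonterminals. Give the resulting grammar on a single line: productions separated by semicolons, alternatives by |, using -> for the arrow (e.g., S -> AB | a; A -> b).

S -> b | AU; A -> d; B -> b; C -> BB; U -> g | ZU; Z -> g | BC | ZS | ZU

No ε-productions.
After unit-elimination: S -> b | dU; U -> g | ZU; Z -> g | ZS | ZU | bbb.
TERM: introduce B -> b, A -> d and substitute in every rule of length ≥2.
BIN: Z -> BBB becomes Z -> BC, C -> BB.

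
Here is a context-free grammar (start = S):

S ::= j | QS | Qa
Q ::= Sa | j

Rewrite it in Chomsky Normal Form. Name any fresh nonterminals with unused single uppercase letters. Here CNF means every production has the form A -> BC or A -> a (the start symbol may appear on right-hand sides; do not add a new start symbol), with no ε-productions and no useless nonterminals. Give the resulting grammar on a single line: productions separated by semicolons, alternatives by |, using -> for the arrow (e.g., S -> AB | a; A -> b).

S -> j | QA | QS; A -> a; Q -> j | SA

No ε-productions.
No unit productions to eliminate.
TERM: introduce A -> a and substitute in every rule of length ≥2.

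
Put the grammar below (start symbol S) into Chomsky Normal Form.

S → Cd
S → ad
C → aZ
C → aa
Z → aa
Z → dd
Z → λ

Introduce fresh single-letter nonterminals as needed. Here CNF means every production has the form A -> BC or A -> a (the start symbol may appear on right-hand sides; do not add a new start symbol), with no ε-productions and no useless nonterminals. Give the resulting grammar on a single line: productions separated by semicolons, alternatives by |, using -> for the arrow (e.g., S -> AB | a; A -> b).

S -> AB | CB; A -> a; B -> d; C -> a | AA | AZ; Z -> AA | BB

Nullable: {Z}; after ε-elimination: S -> Cd | ad; C -> a | aZ | aa; Z -> aa | dd.
No unit productions to eliminate.
TERM: introduce A -> a, B -> d and substitute in every rule of length ≥2.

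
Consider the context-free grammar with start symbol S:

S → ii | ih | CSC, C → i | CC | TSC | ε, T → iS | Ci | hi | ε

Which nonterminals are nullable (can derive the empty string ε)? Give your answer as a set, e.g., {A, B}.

Directly nullable (have an ε-rule): {C, T}.
Not nullable: S — each has a terminal in every rule's right-hand side or depends on a non-nullable symbol.

{C, T}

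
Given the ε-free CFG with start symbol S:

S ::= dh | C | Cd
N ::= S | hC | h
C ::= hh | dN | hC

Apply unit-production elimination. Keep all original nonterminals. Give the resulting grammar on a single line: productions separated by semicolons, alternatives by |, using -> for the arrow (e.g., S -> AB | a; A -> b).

Unit productions: N->S, S->C.
Unit pairs (A ⇒* B via units): (N,C), (N,S), (S,C).
S: inherits non-unit rules of {C, S} → Cd | dN | dh | hC | hh.
C: inherits non-unit rules of {C} → dN | hC | hh.
N: inherits non-unit rules of {C, N, S} → Cd | dN | dh | h | hC | hh.

S -> Cd | dN | dh | hC | hh; C -> dN | hC | hh; N -> h | Cd | dN | dh | hC | hh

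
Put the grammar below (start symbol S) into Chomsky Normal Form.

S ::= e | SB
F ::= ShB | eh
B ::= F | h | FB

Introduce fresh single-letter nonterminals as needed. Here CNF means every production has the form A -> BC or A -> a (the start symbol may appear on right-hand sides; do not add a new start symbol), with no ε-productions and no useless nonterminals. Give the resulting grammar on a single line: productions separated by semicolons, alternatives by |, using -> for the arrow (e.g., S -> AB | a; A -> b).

S -> e | SB; A -> h; B -> h | CA | FB | SD; C -> e; D -> AB; E -> AB; F -> CA | SE

No ε-productions.
After unit-elimination: S -> e | SB; B -> h | FB | eh | ShB; F -> eh | ShB.
TERM: introduce C -> e, A -> h and substitute in every rule of length ≥2.
BIN: B -> SAB becomes B -> SD, D -> AB; F -> SAB becomes F -> SE, E -> AB.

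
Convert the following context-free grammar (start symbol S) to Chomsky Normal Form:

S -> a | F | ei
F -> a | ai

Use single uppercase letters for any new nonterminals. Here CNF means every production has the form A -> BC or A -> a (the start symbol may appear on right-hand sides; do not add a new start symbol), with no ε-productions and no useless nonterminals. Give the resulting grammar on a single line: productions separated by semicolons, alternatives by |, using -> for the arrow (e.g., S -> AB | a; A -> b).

S -> a | AB | CB; A -> a; B -> i; C -> e

No ε-productions.
After unit-elimination: S -> a | ai | ei; F -> a | ai.
TERM: introduce A -> a, C -> e, B -> i and substitute in every rule of length ≥2.
Drop unreachable/unproductive: F.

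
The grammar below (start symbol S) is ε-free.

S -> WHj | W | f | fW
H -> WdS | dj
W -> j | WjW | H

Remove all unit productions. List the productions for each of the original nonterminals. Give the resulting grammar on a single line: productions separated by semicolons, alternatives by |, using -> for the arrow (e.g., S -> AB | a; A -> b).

Unit productions: S->W, W->H.
Unit pairs (A ⇒* B via units): (S,H), (S,W), (W,H).
S: inherits non-unit rules of {H, S, W} → WHj | WdS | WjW | dj | f | fW | j.
H: inherits non-unit rules of {H} → WdS | dj.
W: inherits non-unit rules of {H, W} → WdS | WjW | dj | j.

S -> f | j | dj | fW | WHj | WdS | WjW; H -> dj | WdS; W -> j | dj | WdS | WjW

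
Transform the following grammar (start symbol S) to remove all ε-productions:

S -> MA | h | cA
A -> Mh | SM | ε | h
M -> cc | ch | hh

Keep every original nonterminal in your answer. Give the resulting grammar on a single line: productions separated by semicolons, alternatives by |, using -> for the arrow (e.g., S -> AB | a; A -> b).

Nullable set: {A}.
S -> MA: A nullable, giving M | MA.
S -> cA: A nullable, giving c | cA.
Drop A -> ε.
Unchanged (no nullable symbols): S -> h; A -> Mh; A -> SM; A -> h; M -> cc; M -> ch; M -> hh.

S -> M | c | h | MA | cA; A -> h | Mh | SM; M -> cc | ch | hh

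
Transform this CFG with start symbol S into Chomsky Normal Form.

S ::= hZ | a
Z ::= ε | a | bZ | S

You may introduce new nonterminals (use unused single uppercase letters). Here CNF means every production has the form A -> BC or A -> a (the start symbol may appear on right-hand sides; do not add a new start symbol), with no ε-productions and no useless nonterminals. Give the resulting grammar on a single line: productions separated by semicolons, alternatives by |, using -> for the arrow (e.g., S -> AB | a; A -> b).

S -> a | h | AZ; A -> h; B -> b; Z -> a | b | h | AZ | BZ

Nullable: {Z}; after ε-elimination: S -> a | h | hZ; Z -> S | a | b | bZ.
After unit-elimination: S -> a | h | hZ; Z -> a | b | h | bZ | hZ.
TERM: introduce B -> b, A -> h and substitute in every rule of length ≥2.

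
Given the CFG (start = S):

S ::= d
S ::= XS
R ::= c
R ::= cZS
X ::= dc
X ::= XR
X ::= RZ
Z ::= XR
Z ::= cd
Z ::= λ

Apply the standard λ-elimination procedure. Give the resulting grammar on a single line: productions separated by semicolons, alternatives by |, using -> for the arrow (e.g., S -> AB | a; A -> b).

Nullable set: {Z}.
R -> cZS: Z nullable, giving cS | cZS.
X -> RZ: Z nullable, giving R | RZ.
Drop Z -> λ.
Unchanged (no nullable symbols): S -> XS; S -> d; R -> c; X -> XR; X -> dc; Z -> XR; Z -> cd.

S -> d | XS; R -> c | cS | cZS; X -> R | RZ | XR | dc; Z -> XR | cd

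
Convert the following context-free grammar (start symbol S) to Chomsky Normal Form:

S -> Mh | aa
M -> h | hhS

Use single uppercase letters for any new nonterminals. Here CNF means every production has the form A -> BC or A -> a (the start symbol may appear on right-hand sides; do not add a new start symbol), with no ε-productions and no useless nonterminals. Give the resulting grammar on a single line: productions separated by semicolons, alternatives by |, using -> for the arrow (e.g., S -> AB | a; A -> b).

No ε-productions.
No unit productions to eliminate.
TERM: introduce B -> a, A -> h and substitute in every rule of length ≥2.
BIN: M -> AAS becomes M -> AC, C -> AS.

S -> BB | MA; A -> h; B -> a; C -> AS; M -> h | AC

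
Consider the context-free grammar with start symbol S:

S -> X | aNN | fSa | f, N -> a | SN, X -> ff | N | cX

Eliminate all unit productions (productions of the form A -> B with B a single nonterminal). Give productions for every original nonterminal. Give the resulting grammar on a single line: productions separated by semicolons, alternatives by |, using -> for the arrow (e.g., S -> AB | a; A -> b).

S -> a | f | SN | cX | ff | aNN | fSa; N -> a | SN; X -> a | SN | cX | ff

Unit productions: S->X, X->N.
Unit pairs (A ⇒* B via units): (S,N), (S,X), (X,N).
S: inherits non-unit rules of {N, S, X} → SN | a | aNN | cX | f | fSa | ff.
N: inherits non-unit rules of {N} → SN | a.
X: inherits non-unit rules of {N, X} → SN | a | cX | ff.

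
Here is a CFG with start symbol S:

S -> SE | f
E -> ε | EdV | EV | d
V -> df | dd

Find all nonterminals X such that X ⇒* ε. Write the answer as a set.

Directly nullable (have an ε-rule): {E}.
Not nullable: S, V — each has a terminal in every rule's right-hand side or depends on a non-nullable symbol.

{E}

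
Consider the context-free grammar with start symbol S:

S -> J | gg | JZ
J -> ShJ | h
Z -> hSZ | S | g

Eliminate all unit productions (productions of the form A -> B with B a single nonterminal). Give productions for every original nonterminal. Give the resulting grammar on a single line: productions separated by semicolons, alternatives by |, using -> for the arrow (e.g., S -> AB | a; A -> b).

S -> h | JZ | gg | ShJ; J -> h | ShJ; Z -> g | h | JZ | gg | ShJ | hSZ

Unit productions: S->J, Z->S.
Unit pairs (A ⇒* B via units): (S,J), (Z,J), (Z,S).
S: inherits non-unit rules of {J, S} → JZ | ShJ | gg | h.
J: inherits non-unit rules of {J} → ShJ | h.
Z: inherits non-unit rules of {J, S, Z} → JZ | ShJ | g | gg | h | hSZ.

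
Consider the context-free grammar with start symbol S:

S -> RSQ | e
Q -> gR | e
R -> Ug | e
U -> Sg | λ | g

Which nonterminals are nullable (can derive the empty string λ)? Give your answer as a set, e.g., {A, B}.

Directly nullable (have an ε-rule): {U}.
Not nullable: Q, R, S — each has a terminal in every rule's right-hand side or depends on a non-nullable symbol.

{U}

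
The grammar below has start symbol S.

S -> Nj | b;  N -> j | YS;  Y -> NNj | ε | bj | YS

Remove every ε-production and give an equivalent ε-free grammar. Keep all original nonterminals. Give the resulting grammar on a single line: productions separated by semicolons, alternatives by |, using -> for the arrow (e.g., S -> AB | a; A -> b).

Nullable set: {Y}.
N -> YS: Y nullable, giving S | YS.
Drop Y -> ε.
Y -> YS: Y nullable, giving S | YS.
Unchanged (no nullable symbols): S -> Nj; S -> b; N -> j; Y -> NNj; Y -> bj.

S -> b | Nj; N -> S | j | YS; Y -> S | YS | bj | NNj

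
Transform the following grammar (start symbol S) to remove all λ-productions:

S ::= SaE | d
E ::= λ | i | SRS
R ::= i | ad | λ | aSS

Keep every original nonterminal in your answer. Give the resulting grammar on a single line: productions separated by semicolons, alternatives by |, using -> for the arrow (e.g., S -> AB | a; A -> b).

S -> d | Sa | SaE; E -> i | SS | SRS; R -> i | ad | aSS

Nullable set: {E, R}.
S -> SaE: E nullable, giving Sa | SaE.
Drop E -> λ.
E -> SRS: R nullable, giving SRS | SS.
Drop R -> λ.
Unchanged (no nullable symbols): S -> d; E -> i; R -> aSS; R -> ad; R -> i.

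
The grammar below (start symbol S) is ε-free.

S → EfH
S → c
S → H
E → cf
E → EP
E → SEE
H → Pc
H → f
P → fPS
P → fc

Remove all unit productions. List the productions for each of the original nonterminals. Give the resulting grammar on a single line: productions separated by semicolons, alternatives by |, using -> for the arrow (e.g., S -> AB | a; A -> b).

S -> c | f | Pc | EfH; E -> EP | cf | SEE; H -> f | Pc; P -> fc | fPS

Unit productions: S->H.
Unit pairs (A ⇒* B via units): (S,H).
S: inherits non-unit rules of {H, S} → EfH | Pc | c | f.
E: inherits non-unit rules of {E} → EP | SEE | cf.
H: inherits non-unit rules of {H} → Pc | f.
P: inherits non-unit rules of {P} → fPS | fc.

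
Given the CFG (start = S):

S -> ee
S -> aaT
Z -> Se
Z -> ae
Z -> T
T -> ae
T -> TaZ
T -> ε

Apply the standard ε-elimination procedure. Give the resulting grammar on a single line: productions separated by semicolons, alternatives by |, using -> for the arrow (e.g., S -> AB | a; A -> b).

Nullable set: {T, Z}.
S -> aaT: T nullable, giving aa | aaT.
Drop T -> ε.
T -> TaZ: T, Z nullable, giving Ta | TaZ | a | aZ.
Z -> T: T nullable, giving T.
Unchanged (no nullable symbols): S -> ee; T -> ae; Z -> Se; Z -> ae.

S -> aa | ee | aaT; T -> a | Ta | aZ | ae | TaZ; Z -> T | Se | ae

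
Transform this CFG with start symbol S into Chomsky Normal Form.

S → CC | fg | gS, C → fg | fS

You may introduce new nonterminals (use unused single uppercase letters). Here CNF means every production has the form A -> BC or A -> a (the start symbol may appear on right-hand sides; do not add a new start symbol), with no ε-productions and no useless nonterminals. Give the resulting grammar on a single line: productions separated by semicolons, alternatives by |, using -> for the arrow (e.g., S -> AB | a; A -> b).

S -> AB | BS | CC; A -> f; B -> g; C -> AB | AS

No ε-productions.
No unit productions to eliminate.
TERM: introduce A -> f, B -> g and substitute in every rule of length ≥2.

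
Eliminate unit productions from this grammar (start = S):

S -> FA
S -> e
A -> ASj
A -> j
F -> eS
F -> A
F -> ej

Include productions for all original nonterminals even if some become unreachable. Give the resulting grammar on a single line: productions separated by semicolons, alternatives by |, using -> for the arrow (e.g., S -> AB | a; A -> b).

Unit productions: F->A.
Unit pairs (A ⇒* B via units): (F,A).
S: inherits non-unit rules of {S} → FA | e.
A: inherits non-unit rules of {A} → ASj | j.
F: inherits non-unit rules of {A, F} → ASj | eS | ej | j.

S -> e | FA; A -> j | ASj; F -> j | eS | ej | ASj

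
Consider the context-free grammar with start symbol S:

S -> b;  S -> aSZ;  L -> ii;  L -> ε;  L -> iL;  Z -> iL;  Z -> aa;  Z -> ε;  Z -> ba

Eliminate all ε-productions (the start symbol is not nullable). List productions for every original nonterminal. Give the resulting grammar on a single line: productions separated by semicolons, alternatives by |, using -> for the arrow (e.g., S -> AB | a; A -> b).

Nullable set: {L, Z}.
S -> aSZ: Z nullable, giving aS | aSZ.
Drop L -> ε.
L -> iL: L nullable, giving i | iL.
Drop Z -> ε.
Z -> iL: L nullable, giving i | iL.
Unchanged (no nullable symbols): S -> b; L -> ii; Z -> aa; Z -> ba.

S -> b | aS | aSZ; L -> i | iL | ii; Z -> i | aa | ba | iL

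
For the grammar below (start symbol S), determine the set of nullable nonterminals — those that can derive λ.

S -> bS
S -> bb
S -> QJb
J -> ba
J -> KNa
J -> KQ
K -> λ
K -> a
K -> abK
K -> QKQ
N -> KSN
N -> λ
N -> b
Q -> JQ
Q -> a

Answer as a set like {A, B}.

Directly nullable (have an ε-rule): {K, N}.
Not nullable: J, Q, S — each has a terminal in every rule's right-hand side or depends on a non-nullable symbol.

{K, N}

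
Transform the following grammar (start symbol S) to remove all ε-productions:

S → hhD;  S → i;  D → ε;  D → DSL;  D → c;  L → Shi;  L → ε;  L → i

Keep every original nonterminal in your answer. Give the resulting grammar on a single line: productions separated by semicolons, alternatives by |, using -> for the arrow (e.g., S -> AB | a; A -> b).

S -> i | hh | hhD; D -> S | c | DS | SL | DSL; L -> i | Shi

Nullable set: {D, L}.
S -> hhD: D nullable, giving hh | hhD.
Drop D -> ε.
D -> DSL: D, L nullable, giving DS | DSL | S | SL.
Drop L -> ε.
Unchanged (no nullable symbols): S -> i; D -> c; L -> Shi; L -> i.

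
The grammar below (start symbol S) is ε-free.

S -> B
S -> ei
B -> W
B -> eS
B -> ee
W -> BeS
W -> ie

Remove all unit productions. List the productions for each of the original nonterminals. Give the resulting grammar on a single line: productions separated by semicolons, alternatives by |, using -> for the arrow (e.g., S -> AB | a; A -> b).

S -> eS | ee | ei | ie | BeS; B -> eS | ee | ie | BeS; W -> ie | BeS

Unit productions: B->W, S->B.
Unit pairs (A ⇒* B via units): (B,W), (S,B), (S,W).
S: inherits non-unit rules of {B, S, W} → BeS | eS | ee | ei | ie.
B: inherits non-unit rules of {B, W} → BeS | eS | ee | ie.
W: inherits non-unit rules of {W} → BeS | ie.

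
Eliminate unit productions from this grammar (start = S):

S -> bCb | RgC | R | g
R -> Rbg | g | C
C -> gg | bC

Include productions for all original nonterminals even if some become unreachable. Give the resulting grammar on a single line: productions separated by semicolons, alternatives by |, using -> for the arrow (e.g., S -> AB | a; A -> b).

Unit productions: R->C, S->R.
Unit pairs (A ⇒* B via units): (R,C), (S,C), (S,R).
S: inherits non-unit rules of {C, R, S} → Rbg | RgC | bC | bCb | g | gg.
C: inherits non-unit rules of {C} → bC | gg.
R: inherits non-unit rules of {C, R} → Rbg | bC | g | gg.

S -> g | bC | gg | Rbg | RgC | bCb; C -> bC | gg; R -> g | bC | gg | Rbg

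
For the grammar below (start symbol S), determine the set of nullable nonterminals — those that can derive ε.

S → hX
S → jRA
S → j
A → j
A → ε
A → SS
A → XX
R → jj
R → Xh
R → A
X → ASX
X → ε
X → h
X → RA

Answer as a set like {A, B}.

{A, R, X}

Directly nullable (have an ε-rule): {A, X}.
R is nullable via R -> A (every symbol on the right is already known nullable).
Not nullable: S — each has a terminal in every rule's right-hand side or depends on a non-nullable symbol.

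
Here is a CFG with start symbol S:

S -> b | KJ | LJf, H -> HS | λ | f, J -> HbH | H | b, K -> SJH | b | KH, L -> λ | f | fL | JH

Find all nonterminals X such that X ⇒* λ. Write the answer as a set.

Directly nullable (have an ε-rule): {H, L}.
J is nullable via J -> H (every symbol on the right is already known nullable).
Not nullable: K, S — each has a terminal in every rule's right-hand side or depends on a non-nullable symbol.

{H, J, L}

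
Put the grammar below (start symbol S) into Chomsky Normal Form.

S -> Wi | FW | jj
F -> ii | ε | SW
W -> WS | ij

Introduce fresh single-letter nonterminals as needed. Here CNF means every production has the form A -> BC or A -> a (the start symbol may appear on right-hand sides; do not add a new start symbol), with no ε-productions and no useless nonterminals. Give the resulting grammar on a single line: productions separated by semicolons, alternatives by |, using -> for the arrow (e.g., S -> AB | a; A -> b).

S -> AB | BB | FW | WA | WS; A -> i; B -> j; F -> AA | SW; W -> AB | WS

Nullable: {F}; after ε-elimination: S -> W | FW | Wi | jj; F -> SW | ii; W -> WS | ij.
After unit-elimination: S -> FW | WS | Wi | ij | jj; F -> SW | ii; W -> WS | ij.
TERM: introduce A -> i, B -> j and substitute in every rule of length ≥2.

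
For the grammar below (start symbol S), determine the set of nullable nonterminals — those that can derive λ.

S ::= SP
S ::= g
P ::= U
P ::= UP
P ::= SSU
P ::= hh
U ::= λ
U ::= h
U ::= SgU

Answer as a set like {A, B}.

Directly nullable (have an ε-rule): {U}.
P is nullable via P -> U (every symbol on the right is already known nullable).
Not nullable: S — each has a terminal in every rule's right-hand side or depends on a non-nullable symbol.

{P, U}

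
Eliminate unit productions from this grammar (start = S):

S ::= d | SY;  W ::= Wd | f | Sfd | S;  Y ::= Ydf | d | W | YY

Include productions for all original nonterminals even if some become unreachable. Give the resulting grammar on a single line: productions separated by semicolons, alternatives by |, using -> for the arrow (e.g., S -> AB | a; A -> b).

S -> d | SY; W -> d | f | SY | Wd | Sfd; Y -> d | f | SY | Wd | YY | Sfd | Ydf

Unit productions: W->S, Y->W.
Unit pairs (A ⇒* B via units): (W,S), (Y,S), (Y,W).
S: inherits non-unit rules of {S} → SY | d.
W: inherits non-unit rules of {S, W} → SY | Sfd | Wd | d | f.
Y: inherits non-unit rules of {S, W, Y} → SY | Sfd | Wd | YY | Ydf | d | f.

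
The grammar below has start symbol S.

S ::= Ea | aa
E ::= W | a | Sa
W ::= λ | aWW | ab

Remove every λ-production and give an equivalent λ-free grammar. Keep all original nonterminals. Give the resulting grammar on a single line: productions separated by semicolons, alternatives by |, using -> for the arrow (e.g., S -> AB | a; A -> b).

S -> a | Ea | aa; E -> W | a | Sa; W -> a | aW | ab | aWW

Nullable set: {E, W}.
S -> Ea: E nullable, giving Ea | a.
E -> W: W nullable, giving W.
Drop W -> λ.
W -> aWW: W, W nullable, giving a | aW | aWW.
Unchanged (no nullable symbols): S -> aa; E -> Sa; E -> a; W -> ab.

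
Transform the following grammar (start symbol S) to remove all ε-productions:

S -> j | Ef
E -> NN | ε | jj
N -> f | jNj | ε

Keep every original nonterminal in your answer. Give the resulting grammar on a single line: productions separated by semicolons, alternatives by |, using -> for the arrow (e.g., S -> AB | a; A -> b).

Nullable set: {E, N}.
S -> Ef: E nullable, giving Ef | f.
Drop E -> ε.
E -> NN: N, N nullable, giving N | NN.
Drop N -> ε.
N -> jNj: N nullable, giving jNj | jj.
Unchanged (no nullable symbols): S -> j; E -> jj; N -> f.

S -> f | j | Ef; E -> N | NN | jj; N -> f | jj | jNj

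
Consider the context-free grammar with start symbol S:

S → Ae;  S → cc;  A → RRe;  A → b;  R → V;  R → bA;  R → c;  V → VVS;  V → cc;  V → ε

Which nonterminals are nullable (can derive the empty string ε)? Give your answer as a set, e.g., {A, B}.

Directly nullable (have an ε-rule): {V}.
R is nullable via R -> V (every symbol on the right is already known nullable).
Not nullable: A, S — each has a terminal in every rule's right-hand side or depends on a non-nullable symbol.

{R, V}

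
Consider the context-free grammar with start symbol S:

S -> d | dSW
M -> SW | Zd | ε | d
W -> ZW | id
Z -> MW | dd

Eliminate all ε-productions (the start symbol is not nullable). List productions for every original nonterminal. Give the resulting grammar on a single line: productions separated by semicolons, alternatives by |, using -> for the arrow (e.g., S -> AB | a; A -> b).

Nullable set: {M}.
Drop M -> ε.
Z -> MW: M nullable, giving MW | W.
Unchanged (no nullable symbols): S -> d; S -> dSW; M -> SW; M -> Zd; M -> d; W -> ZW; W -> id; Z -> dd.

S -> d | dSW; M -> d | SW | Zd; W -> ZW | id; Z -> W | MW | dd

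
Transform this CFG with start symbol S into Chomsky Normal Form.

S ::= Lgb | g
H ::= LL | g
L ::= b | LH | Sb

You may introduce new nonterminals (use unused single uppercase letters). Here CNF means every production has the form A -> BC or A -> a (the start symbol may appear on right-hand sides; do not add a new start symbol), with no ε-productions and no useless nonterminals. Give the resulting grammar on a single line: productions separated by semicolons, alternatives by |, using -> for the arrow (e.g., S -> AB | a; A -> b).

No ε-productions.
No unit productions to eliminate.
TERM: introduce A -> b, B -> g and substitute in every rule of length ≥2.
BIN: S -> LBA becomes S -> LC, C -> BA.

S -> g | LC; A -> b; B -> g; C -> BA; H -> g | LL; L -> b | LH | SA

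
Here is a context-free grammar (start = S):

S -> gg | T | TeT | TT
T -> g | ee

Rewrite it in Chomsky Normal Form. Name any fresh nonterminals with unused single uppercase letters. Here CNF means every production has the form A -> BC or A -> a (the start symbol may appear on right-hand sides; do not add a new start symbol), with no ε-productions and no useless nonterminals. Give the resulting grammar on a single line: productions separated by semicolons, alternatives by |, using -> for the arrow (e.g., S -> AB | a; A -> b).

No ε-productions.
After unit-elimination: S -> g | TT | ee | gg | TeT; T -> g | ee.
TERM: introduce A -> e, B -> g and substitute in every rule of length ≥2.
BIN: S -> TAT becomes S -> TC, C -> AT.

S -> g | AA | BB | TC | TT; A -> e; B -> g; C -> AT; T -> g | AA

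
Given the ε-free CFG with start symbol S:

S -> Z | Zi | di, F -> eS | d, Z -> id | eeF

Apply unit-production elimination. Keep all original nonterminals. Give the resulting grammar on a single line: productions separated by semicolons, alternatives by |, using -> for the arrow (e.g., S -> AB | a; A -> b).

S -> Zi | di | id | eeF; F -> d | eS; Z -> id | eeF

Unit productions: S->Z.
Unit pairs (A ⇒* B via units): (S,Z).
S: inherits non-unit rules of {S, Z} → Zi | di | eeF | id.
F: inherits non-unit rules of {F} → d | eS.
Z: inherits non-unit rules of {Z} → eeF | id.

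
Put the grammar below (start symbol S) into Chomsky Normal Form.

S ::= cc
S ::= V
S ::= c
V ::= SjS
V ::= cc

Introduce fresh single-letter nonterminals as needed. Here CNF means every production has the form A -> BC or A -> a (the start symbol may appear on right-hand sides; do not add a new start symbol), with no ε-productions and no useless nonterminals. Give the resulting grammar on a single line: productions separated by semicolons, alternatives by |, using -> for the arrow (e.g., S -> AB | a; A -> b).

No ε-productions.
After unit-elimination: S -> c | cc | SjS; V -> cc | SjS.
TERM: introduce B -> c, A -> j and substitute in every rule of length ≥2.
BIN: S -> SAS becomes S -> SC, C -> AS; V -> SAS becomes V -> SD, D -> AS.
Drop unreachable/unproductive: V.

S -> c | BB | SC; A -> j; B -> c; C -> AS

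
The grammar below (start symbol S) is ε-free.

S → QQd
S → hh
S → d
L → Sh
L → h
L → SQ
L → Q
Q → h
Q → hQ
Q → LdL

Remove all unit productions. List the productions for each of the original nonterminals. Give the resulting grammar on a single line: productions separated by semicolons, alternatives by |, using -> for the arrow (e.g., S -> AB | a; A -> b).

S -> d | hh | QQd; L -> h | SQ | Sh | hQ | LdL; Q -> h | hQ | LdL

Unit productions: L->Q.
Unit pairs (A ⇒* B via units): (L,Q).
S: inherits non-unit rules of {S} → QQd | d | hh.
L: inherits non-unit rules of {L, Q} → LdL | SQ | Sh | h | hQ.
Q: inherits non-unit rules of {Q} → LdL | h | hQ.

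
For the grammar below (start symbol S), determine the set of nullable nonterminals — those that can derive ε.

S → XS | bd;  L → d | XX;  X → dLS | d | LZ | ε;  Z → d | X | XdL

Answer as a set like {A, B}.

Directly nullable (have an ε-rule): {X}.
L is nullable via L -> XX (every symbol on the right is already known nullable).
Z is nullable via Z -> X (every symbol on the right is already known nullable).
Not nullable: S — each has a terminal in every rule's right-hand side or depends on a non-nullable symbol.

{L, X, Z}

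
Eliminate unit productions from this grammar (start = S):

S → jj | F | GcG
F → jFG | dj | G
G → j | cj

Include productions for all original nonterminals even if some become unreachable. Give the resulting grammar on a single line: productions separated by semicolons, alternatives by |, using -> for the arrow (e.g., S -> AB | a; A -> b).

S -> j | cj | dj | jj | GcG | jFG; F -> j | cj | dj | jFG; G -> j | cj

Unit productions: F->G, S->F.
Unit pairs (A ⇒* B via units): (F,G), (S,F), (S,G).
S: inherits non-unit rules of {F, G, S} → GcG | cj | dj | j | jFG | jj.
F: inherits non-unit rules of {F, G} → cj | dj | j | jFG.
G: inherits non-unit rules of {G} → cj | j.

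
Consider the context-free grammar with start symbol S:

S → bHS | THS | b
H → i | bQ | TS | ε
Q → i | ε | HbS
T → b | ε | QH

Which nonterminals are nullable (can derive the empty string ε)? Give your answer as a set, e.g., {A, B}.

Directly nullable (have an ε-rule): {H, Q, T}.
Not nullable: S — each has a terminal in every rule's right-hand side or depends on a non-nullable symbol.

{H, Q, T}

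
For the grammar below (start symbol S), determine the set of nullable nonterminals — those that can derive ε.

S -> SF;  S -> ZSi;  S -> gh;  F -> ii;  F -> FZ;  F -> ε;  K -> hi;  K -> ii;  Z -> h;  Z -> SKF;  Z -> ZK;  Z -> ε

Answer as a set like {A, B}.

{F, Z}

Directly nullable (have an ε-rule): {F, Z}.
Not nullable: K, S — each has a terminal in every rule's right-hand side or depends on a non-nullable symbol.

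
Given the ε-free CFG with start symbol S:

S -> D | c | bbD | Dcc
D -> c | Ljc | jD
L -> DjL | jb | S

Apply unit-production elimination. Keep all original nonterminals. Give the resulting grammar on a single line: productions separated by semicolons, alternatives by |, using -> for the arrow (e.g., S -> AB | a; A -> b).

Unit productions: L->S, S->D.
Unit pairs (A ⇒* B via units): (L,D), (L,S), (S,D).
S: inherits non-unit rules of {D, S} → Dcc | Ljc | bbD | c | jD.
D: inherits non-unit rules of {D} → Ljc | c | jD.
L: inherits non-unit rules of {D, L, S} → Dcc | DjL | Ljc | bbD | c | jD | jb.

S -> c | jD | Dcc | Ljc | bbD; D -> c | jD | Ljc; L -> c | jD | jb | Dcc | DjL | Ljc | bbD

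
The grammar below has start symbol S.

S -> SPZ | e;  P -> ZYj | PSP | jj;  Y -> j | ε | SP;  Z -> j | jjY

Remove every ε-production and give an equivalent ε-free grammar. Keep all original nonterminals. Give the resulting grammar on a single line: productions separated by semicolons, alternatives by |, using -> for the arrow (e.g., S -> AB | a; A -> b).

Nullable set: {Y}.
P -> ZYj: Y nullable, giving ZYj | Zj.
Drop Y -> ε.
Z -> jjY: Y nullable, giving jj | jjY.
Unchanged (no nullable symbols): S -> SPZ; S -> e; P -> PSP; P -> jj; Y -> SP; Y -> j; Z -> j.

S -> e | SPZ; P -> Zj | jj | PSP | ZYj; Y -> j | SP; Z -> j | jj | jjY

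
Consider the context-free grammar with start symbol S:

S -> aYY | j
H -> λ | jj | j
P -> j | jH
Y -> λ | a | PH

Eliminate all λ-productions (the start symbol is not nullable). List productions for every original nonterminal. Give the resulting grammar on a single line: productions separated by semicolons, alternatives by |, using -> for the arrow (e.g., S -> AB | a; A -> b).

Nullable set: {H, Y}.
S -> aYY: Y, Y nullable, giving a | aY | aYY.
Drop H -> λ.
P -> jH: H nullable, giving j | jH.
Drop Y -> λ.
Y -> PH: H nullable, giving P | PH.
Unchanged (no nullable symbols): S -> j; H -> j; H -> jj; P -> j; Y -> a.

S -> a | j | aY | aYY; H -> j | jj; P -> j | jH; Y -> P | a | PH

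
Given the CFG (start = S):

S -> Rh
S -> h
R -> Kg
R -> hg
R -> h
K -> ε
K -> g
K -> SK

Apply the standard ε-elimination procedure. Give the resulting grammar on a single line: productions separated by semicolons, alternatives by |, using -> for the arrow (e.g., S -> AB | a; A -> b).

Nullable set: {K}.
Drop K -> ε.
K -> SK: K nullable, giving S | SK.
R -> Kg: K nullable, giving Kg | g.
Unchanged (no nullable symbols): S -> Rh; S -> h; K -> g; R -> h; R -> hg.

S -> h | Rh; K -> S | g | SK; R -> g | h | Kg | hg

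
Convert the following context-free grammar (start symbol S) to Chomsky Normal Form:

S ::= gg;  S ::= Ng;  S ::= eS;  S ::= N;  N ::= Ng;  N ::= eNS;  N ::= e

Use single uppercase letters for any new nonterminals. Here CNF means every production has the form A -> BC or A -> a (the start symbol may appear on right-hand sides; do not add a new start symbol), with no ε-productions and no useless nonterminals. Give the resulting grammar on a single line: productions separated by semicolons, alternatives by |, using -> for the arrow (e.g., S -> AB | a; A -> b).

No ε-productions.
After unit-elimination: S -> e | Ng | eS | gg | eNS; N -> e | Ng | eNS.
TERM: introduce B -> e, A -> g and substitute in every rule of length ≥2.
BIN: N -> BNS becomes N -> BC, C -> NS; S -> BNS becomes S -> BD, D -> NS.

S -> e | AA | BD | BS | NA; A -> g; B -> e; C -> NS; D -> NS; N -> e | BC | NA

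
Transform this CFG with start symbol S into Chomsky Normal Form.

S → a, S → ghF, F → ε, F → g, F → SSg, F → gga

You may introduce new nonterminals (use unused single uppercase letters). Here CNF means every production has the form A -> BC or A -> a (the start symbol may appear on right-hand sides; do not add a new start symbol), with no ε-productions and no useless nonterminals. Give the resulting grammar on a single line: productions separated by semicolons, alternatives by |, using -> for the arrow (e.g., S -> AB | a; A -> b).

S -> a | AC | AG; A -> g; B -> a; C -> h; D -> AB; E -> SA; F -> g | AD | SE; G -> CF

Nullable: {F}; after ε-elimination: S -> a | gh | ghF; F -> g | SSg | gga.
No unit productions to eliminate.
TERM: introduce B -> a, A -> g, C -> h and substitute in every rule of length ≥2.
BIN: F -> AAB becomes F -> AD, D -> AB; F -> SSA becomes F -> SE, E -> SA; S -> ACF becomes S -> AG, G -> CF.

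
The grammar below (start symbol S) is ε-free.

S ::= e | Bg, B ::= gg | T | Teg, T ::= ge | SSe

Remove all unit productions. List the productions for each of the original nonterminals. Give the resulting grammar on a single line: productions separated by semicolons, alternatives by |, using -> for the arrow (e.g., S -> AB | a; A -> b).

Unit productions: B->T.
Unit pairs (A ⇒* B via units): (B,T).
S: inherits non-unit rules of {S} → Bg | e.
B: inherits non-unit rules of {B, T} → SSe | Teg | ge | gg.
T: inherits non-unit rules of {T} → SSe | ge.

S -> e | Bg; B -> ge | gg | SSe | Teg; T -> ge | SSe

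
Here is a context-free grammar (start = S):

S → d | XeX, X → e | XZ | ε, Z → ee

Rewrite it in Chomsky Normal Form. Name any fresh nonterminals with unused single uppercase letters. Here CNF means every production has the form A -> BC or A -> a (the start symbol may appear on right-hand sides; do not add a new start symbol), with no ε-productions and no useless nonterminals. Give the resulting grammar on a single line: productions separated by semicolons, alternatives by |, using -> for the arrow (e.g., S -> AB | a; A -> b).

Nullable: {X}; after ε-elimination: S -> d | e | Xe | eX | XeX; X -> Z | e | XZ; Z -> ee.
After unit-elimination: S -> d | e | Xe | eX | XeX; X -> e | XZ | ee; Z -> ee.
TERM: introduce A -> e and substitute in every rule of length ≥2.
BIN: S -> XAX becomes S -> XB, B -> AX.

S -> d | e | AX | XA | XB; A -> e; B -> AX; X -> e | AA | XZ; Z -> AA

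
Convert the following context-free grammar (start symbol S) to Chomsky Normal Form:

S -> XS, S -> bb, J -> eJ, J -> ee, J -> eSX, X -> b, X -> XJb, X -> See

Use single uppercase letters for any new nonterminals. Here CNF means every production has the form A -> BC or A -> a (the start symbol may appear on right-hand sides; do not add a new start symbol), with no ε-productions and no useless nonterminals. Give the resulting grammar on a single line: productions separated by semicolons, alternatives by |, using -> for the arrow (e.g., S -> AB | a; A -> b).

No ε-productions.
No unit productions to eliminate.
TERM: introduce B -> b, A -> e and substitute in every rule of length ≥2.
BIN: J -> ASX becomes J -> AC, C -> SX; X -> SAA becomes X -> SD, D -> AA; X -> XJB becomes X -> XE, E -> JB.

S -> BB | XS; A -> e; B -> b; C -> SX; D -> AA; E -> JB; J -> AA | AC | AJ; X -> b | SD | XE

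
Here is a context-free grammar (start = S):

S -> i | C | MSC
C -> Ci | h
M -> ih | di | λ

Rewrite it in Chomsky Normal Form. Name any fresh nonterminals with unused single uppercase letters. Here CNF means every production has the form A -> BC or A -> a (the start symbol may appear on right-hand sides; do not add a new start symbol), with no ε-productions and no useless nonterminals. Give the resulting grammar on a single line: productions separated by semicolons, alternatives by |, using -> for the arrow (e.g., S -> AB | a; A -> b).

Nullable: {M}; after ε-elimination: S -> C | i | SC | MSC; C -> h | Ci; M -> di | ih.
After unit-elimination: S -> h | i | Ci | SC | MSC; C -> h | Ci; M -> di | ih.
TERM: introduce B -> d, D -> h, A -> i and substitute in every rule of length ≥2.
BIN: S -> MSC becomes S -> ME, E -> SC.

S -> h | i | CA | ME | SC; A -> i; B -> d; C -> h | CA; D -> h; E -> SC; M -> AD | BA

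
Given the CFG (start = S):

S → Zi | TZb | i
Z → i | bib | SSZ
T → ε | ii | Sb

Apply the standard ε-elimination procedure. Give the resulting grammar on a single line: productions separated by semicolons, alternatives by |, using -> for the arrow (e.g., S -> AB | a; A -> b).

Nullable set: {T}.
S -> TZb: T nullable, giving TZb | Zb.
Drop T -> ε.
Unchanged (no nullable symbols): S -> Zi; S -> i; T -> Sb; T -> ii; Z -> SSZ; Z -> bib; Z -> i.

S -> i | Zb | Zi | TZb; T -> Sb | ii; Z -> i | SSZ | bib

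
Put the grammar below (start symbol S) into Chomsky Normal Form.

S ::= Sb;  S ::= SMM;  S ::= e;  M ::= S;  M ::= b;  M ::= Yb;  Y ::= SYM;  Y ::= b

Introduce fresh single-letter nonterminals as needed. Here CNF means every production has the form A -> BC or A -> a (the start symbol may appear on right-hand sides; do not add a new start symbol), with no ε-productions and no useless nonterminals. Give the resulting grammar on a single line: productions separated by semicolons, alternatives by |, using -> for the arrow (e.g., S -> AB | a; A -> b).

No ε-productions.
After unit-elimination: S -> e | Sb | SMM; M -> b | e | Sb | Yb | SMM; Y -> b | SYM.
TERM: introduce A -> b and substitute in every rule of length ≥2.
BIN: M -> SMM becomes M -> SB, B -> MM; S -> SMM becomes S -> SC, C -> MM; Y -> SYM becomes Y -> SD, D -> YM.

S -> e | SA | SC; A -> b; B -> MM; C -> MM; D -> YM; M -> b | e | SA | SB | YA; Y -> b | SD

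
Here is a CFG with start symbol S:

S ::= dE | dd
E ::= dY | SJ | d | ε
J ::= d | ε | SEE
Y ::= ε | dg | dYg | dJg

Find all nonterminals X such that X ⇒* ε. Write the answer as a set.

Directly nullable (have an ε-rule): {E, J, Y}.
Not nullable: S — each has a terminal in every rule's right-hand side or depends on a non-nullable symbol.

{E, J, Y}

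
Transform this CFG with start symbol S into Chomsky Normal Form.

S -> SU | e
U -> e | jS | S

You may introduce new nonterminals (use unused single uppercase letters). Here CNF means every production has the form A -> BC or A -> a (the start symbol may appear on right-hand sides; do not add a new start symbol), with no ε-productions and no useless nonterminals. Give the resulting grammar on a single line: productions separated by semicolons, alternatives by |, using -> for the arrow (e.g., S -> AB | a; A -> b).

No ε-productions.
After unit-elimination: S -> e | SU; U -> e | SU | jS.
TERM: introduce A -> j and substitute in every rule of length ≥2.

S -> e | SU; A -> j; U -> e | AS | SU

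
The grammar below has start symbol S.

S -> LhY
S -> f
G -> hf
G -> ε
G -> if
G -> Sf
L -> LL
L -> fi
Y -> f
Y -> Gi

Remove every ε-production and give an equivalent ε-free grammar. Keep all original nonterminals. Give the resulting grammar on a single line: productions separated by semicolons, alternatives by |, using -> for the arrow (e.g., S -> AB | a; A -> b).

Nullable set: {G}.
Drop G -> ε.
Y -> Gi: G nullable, giving Gi | i.
Unchanged (no nullable symbols): S -> LhY; S -> f; G -> Sf; G -> hf; G -> if; L -> LL; L -> fi; Y -> f.

S -> f | LhY; G -> Sf | hf | if; L -> LL | fi; Y -> f | i | Gi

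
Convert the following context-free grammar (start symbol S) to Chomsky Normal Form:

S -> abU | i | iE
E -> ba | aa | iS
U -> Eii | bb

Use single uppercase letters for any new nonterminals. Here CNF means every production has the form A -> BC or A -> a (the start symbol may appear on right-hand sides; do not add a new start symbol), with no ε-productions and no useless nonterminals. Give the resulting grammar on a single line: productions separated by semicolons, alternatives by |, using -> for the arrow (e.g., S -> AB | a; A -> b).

S -> i | AD | CE; A -> a; B -> b; C -> i; D -> BU; E -> AA | BA | CS; F -> CC; U -> BB | EF

No ε-productions.
No unit productions to eliminate.
TERM: introduce A -> a, B -> b, C -> i and substitute in every rule of length ≥2.
BIN: S -> ABU becomes S -> AD, D -> BU; U -> ECC becomes U -> EF, F -> CC.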